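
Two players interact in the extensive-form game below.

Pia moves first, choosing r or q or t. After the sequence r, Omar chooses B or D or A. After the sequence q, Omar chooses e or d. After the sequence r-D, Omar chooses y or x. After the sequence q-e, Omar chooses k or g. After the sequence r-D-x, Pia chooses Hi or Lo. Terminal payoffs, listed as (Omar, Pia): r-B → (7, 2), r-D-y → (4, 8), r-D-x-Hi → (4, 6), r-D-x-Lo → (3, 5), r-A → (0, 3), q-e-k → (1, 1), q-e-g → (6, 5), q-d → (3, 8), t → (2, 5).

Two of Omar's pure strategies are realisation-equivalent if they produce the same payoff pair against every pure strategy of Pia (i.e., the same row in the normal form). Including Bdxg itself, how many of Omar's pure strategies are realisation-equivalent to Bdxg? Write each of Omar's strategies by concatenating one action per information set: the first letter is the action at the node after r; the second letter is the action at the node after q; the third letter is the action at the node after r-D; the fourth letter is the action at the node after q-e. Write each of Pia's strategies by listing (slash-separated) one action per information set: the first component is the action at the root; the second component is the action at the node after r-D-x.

Row for Bdxg (columns r/Hi, r/Lo, q/Hi, q/Lo, t/Hi, t/Lo): (7,2) (7,2) (3,8) (3,8) (2,5) (2,5).
Under Bdxg, Omar's choice at the node after r-D and at the node after q-e can never be reached regardless of what Pia does, so varying those choices leaves every outcome unchanged.
Holding the reachable choices fixed and varying the unreachable ones freely already gives 2 × 2 = 4 equivalent strategies.
No other strategy reproduces this row, so those 4 are the full class: Bdyk, Bdyg, Bdxk, Bdxg.

4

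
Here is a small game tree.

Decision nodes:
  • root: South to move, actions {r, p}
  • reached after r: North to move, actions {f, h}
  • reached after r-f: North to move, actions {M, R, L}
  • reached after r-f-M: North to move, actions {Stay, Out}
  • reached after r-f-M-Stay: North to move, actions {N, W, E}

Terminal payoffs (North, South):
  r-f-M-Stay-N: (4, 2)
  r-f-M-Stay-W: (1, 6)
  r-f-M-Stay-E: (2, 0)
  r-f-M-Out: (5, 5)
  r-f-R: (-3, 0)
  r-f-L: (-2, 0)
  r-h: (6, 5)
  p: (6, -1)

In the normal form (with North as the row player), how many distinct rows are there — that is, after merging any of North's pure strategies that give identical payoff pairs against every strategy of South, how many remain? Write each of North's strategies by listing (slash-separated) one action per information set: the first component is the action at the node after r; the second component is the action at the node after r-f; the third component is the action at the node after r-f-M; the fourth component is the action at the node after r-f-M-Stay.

North has 36 pure strategies: f/M/Stay/N, f/M/Stay/W, f/M/Stay/E, f/M/Out/N, f/M/Out/W, f/M/Out/E, f/R/Stay/N, f/R/Stay/W, f/R/Stay/E, f/R/Out/N, f/R/Out/W, f/R/Out/E, f/L/Stay/N, f/L/Stay/W, f/L/Stay/E, f/L/Out/N, f/L/Out/W, f/L/Out/E, h/M/Stay/N, h/M/Stay/W, h/M/Stay/E, h/M/Out/N, h/M/Out/W, h/M/Out/E, h/R/Stay/N, h/R/Stay/W, h/R/Stay/E, h/R/Out/N, h/R/Out/W, h/R/Out/E, h/L/Stay/N, h/L/Stay/W, h/L/Stay/E, h/L/Out/N, h/L/Out/W, h/L/Out/E. Columns: r, p.
{f/M/Stay/N} → row (4,2) (6,-1)
{f/M/Stay/W} → row (1,6) (6,-1)
{f/M/Stay/E} → row (2,0) (6,-1)
{f/M/Out/N, f/M/Out/W, f/M/Out/E} → row (5,5) (6,-1)
{f/R/Stay/N, f/R/Stay/W, f/R/Stay/E, f/R/Out/N, f/R/Out/W, f/R/Out/E} → row (-3,0) (6,-1)
{f/L/Stay/N, f/L/Stay/W, f/L/Stay/E, f/L/Out/N, f/L/Out/W, f/L/Out/E} → row (-2,0) (6,-1)
{h/M/Stay/N, h/M/Stay/W, h/M/Stay/E, h/M/Out/N, h/M/Out/W, h/M/Out/E, h/R/Stay/N, h/R/Stay/W, h/R/Stay/E, h/R/Out/N, h/R/Out/W, h/R/Out/E, h/L/Stay/N, h/L/Stay/W, h/L/Stay/E, h/L/Out/N, h/L/Out/W, h/L/Out/E} → row (6,5) (6,-1)
That's 7 distinct rows out of 36 strategies.

7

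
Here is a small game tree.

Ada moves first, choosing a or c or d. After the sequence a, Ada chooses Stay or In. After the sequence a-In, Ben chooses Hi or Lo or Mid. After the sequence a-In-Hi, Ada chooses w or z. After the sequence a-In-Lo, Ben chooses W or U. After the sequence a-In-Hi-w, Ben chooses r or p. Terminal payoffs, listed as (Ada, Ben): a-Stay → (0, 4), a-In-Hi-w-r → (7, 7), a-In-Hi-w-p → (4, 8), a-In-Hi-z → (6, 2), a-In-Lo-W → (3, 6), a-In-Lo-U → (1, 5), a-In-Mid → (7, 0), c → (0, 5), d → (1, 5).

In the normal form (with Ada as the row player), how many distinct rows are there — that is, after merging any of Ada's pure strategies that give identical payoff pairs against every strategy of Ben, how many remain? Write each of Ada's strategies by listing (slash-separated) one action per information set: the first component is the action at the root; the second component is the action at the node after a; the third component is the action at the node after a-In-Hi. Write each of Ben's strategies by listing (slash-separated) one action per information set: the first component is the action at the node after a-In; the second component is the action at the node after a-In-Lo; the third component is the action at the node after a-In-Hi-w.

Ada has 12 pure strategies: a/Stay/w, a/Stay/z, a/In/w, a/In/z, c/Stay/w, c/Stay/z, c/In/w, c/In/z, d/Stay/w, d/Stay/z, d/In/w, d/In/z. Columns: Hi/W/r, Hi/W/p, Hi/U/r, Hi/U/p, Lo/W/r, Lo/W/p, Lo/U/r, Lo/U/p, Mid/W/r, Mid/W/p, Mid/U/r, Mid/U/p.
{a/Stay/w, a/Stay/z} → row (0,4) (0,4) (0,4) (0,4) (0,4) (0,4) (0,4) (0,4) (0,4) (0,4) (0,4) (0,4)
{a/In/w} → row (7,7) (4,8) (7,7) (4,8) (3,6) (3,6) (1,5) (1,5) (7,0) (7,0) (7,0) (7,0)
{a/In/z} → row (6,2) (6,2) (6,2) (6,2) (3,6) (3,6) (1,5) (1,5) (7,0) (7,0) (7,0) (7,0)
{c/Stay/w, c/Stay/z, c/In/w, c/In/z} → row (0,5) (0,5) (0,5) (0,5) (0,5) (0,5) (0,5) (0,5) (0,5) (0,5) (0,5) (0,5)
{d/Stay/w, d/Stay/z, d/In/w, d/In/z} → row (1,5) (1,5) (1,5) (1,5) (1,5) (1,5) (1,5) (1,5) (1,5) (1,5) (1,5) (1,5)
That's 5 distinct rows out of 12 strategies.

5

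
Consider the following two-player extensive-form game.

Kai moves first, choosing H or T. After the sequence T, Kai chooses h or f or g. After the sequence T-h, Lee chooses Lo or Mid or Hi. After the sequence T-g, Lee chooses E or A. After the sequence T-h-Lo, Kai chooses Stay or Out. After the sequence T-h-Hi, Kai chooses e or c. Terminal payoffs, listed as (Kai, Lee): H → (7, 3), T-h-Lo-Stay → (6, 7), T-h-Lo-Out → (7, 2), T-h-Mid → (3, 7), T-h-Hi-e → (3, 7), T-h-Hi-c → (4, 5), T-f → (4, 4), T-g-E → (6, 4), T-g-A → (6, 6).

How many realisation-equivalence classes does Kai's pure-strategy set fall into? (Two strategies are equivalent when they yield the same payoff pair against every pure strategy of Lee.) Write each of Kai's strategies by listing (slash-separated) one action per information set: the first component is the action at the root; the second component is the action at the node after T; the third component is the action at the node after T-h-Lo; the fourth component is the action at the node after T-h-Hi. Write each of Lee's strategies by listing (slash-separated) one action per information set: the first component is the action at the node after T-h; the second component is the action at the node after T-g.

7

Kai has 24 pure strategies: H/h/Stay/e, H/h/Stay/c, H/h/Out/e, H/h/Out/c, H/f/Stay/e, H/f/Stay/c, H/f/Out/e, H/f/Out/c, H/g/Stay/e, H/g/Stay/c, H/g/Out/e, H/g/Out/c, T/h/Stay/e, T/h/Stay/c, T/h/Out/e, T/h/Out/c, T/f/Stay/e, T/f/Stay/c, T/f/Out/e, T/f/Out/c, T/g/Stay/e, T/g/Stay/c, T/g/Out/e, T/g/Out/c. Columns: Lo/E, Lo/A, Mid/E, Mid/A, Hi/E, Hi/A.
{H/h/Stay/e, H/h/Stay/c, H/h/Out/e, H/h/Out/c, H/f/Stay/e, H/f/Stay/c, H/f/Out/e, H/f/Out/c, H/g/Stay/e, H/g/Stay/c, H/g/Out/e, H/g/Out/c} → row (7,3) (7,3) (7,3) (7,3) (7,3) (7,3)
{T/h/Stay/e} → row (6,7) (6,7) (3,7) (3,7) (3,7) (3,7)
{T/h/Stay/c} → row (6,7) (6,7) (3,7) (3,7) (4,5) (4,5)
{T/h/Out/e} → row (7,2) (7,2) (3,7) (3,7) (3,7) (3,7)
{T/h/Out/c} → row (7,2) (7,2) (3,7) (3,7) (4,5) (4,5)
{T/f/Stay/e, T/f/Stay/c, T/f/Out/e, T/f/Out/c} → row (4,4) (4,4) (4,4) (4,4) (4,4) (4,4)
{T/g/Stay/e, T/g/Stay/c, T/g/Out/e, T/g/Out/c} → row (6,4) (6,6) (6,4) (6,6) (6,4) (6,6)
That's 7 distinct rows out of 24 strategies.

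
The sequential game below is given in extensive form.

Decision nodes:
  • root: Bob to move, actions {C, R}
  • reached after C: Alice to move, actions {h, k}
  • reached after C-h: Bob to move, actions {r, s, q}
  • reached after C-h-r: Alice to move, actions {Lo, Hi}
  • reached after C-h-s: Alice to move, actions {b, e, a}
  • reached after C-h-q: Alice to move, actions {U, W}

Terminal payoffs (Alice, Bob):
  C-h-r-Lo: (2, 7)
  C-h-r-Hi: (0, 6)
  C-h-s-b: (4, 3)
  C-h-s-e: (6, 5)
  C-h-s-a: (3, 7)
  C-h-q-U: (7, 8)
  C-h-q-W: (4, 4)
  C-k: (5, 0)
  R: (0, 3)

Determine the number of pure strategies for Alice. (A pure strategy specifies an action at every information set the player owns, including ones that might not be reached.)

24

Alice owns the node after C with actions {h, k} — two choices.
Alice owns the node after C-h-r with actions {Lo, Hi} — two choices.
Alice owns the node after C-h-s with actions {b, e, a} — three choices.
Alice owns the node after C-h-q with actions {U, W} — two choices.
A pure strategy fixes one action at each information set independently, so the count is the product 2 × 2 × 3 × 2 = 24.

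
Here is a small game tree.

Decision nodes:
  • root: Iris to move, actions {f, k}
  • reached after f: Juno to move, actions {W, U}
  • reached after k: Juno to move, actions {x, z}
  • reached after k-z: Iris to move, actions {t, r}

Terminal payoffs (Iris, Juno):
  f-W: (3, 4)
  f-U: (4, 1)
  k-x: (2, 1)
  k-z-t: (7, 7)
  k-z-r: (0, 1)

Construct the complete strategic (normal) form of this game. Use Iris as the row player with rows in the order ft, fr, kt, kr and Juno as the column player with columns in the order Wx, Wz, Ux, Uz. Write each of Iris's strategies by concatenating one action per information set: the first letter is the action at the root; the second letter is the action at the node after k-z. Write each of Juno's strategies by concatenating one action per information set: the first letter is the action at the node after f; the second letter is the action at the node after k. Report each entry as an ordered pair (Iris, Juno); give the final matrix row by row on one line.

ft: (3,4) (3,4) (4,1) (4,1) | fr: (3,4) (3,4) (4,1) (4,1) | kt: (2,1) (7,7) (2,1) (7,7) | kr: (2,1) (0,1) (2,1) (0,1)

           Wx       Wz       Ux       Uz
  ft    (3,4)    (3,4)    (4,1)    (4,1)
  fr    (3,4)    (3,4)    (4,1)    (4,1)
  kt    (2,1)    (7,7)    (2,1)    (7,7)
  kr    (2,1)    (0,1)    (2,1)    (0,1)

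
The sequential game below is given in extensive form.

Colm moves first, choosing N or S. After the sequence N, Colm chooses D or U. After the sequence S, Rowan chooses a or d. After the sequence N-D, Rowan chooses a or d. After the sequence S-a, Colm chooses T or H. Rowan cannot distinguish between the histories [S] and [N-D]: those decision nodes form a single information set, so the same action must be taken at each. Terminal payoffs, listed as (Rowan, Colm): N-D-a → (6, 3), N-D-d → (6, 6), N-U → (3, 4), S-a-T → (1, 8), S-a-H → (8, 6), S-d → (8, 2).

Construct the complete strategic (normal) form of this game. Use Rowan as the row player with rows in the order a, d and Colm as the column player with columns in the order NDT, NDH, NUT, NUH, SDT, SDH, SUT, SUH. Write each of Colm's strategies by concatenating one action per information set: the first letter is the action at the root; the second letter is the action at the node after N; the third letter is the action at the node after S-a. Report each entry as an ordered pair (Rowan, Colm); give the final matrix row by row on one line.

Row a: NDT→(6,3), NDH→(6,3), NUT→(3,4), NUH→(3,4), SDT→(1,8), SDH→(8,6), SUT→(1,8), SUH→(8,6)
Row d: NDT→(6,6), NDH→(6,6), NUT→(3,4), NUH→(3,4), SDT→(8,2), SDH→(8,2), SUT→(8,2), SUH→(8,2)

a: (6,3) (6,3) (3,4) (3,4) (1,8) (8,6) (1,8) (8,6) | d: (6,6) (6,6) (3,4) (3,4) (8,2) (8,2) (8,2) (8,2)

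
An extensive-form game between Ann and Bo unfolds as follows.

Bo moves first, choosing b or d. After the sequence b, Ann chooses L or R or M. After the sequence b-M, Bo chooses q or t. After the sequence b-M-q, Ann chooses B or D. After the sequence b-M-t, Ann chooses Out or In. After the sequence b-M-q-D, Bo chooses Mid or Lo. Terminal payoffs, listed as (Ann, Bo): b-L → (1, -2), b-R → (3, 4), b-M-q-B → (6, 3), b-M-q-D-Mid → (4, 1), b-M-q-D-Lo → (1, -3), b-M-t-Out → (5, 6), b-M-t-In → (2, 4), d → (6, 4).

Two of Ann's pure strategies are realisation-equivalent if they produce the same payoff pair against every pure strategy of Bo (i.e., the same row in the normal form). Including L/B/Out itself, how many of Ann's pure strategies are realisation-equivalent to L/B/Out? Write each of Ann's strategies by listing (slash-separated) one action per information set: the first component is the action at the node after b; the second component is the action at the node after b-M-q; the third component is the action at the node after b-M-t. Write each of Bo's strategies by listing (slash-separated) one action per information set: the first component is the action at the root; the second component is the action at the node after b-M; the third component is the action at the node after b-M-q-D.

4

Row for L/B/Out (columns b/q/Mid, b/q/Lo, b/t/Mid, b/t/Lo, d/q/Mid, d/q/Lo, d/t/Mid, d/t/Lo): (1,-2) (1,-2) (1,-2) (1,-2) (6,4) (6,4) (6,4) (6,4).
Under L/B/Out, Ann's choice at the node after b-M-q and at the node after b-M-t can never be reached regardless of what Bo does, so varying those choices leaves every outcome unchanged.
Holding the reachable choices fixed and varying the unreachable ones freely already gives 2 × 2 = 4 equivalent strategies.
No other strategy reproduces this row, so those 4 are the full class: L/B/Out, L/B/In, L/D/Out, L/D/In.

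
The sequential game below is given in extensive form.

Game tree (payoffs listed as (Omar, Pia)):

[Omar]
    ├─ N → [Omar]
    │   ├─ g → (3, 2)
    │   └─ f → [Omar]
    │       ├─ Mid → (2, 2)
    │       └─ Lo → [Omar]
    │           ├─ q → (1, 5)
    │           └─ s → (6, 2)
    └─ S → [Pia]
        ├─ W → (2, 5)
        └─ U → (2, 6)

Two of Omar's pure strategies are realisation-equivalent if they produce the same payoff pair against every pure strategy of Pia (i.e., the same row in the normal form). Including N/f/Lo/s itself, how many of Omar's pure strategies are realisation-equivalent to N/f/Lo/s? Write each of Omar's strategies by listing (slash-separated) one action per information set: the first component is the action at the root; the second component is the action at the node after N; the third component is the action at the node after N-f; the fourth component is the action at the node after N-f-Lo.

Row for N/f/Lo/s (columns W, U): (6,2) (6,2).
Every one of Omar's information sets is on the play path for some reply by Pia when Omar follows N/f/Lo/s.
Changing the action at any of them therefore changes at least one column, so only N/f/Lo/s itself gives this row.

1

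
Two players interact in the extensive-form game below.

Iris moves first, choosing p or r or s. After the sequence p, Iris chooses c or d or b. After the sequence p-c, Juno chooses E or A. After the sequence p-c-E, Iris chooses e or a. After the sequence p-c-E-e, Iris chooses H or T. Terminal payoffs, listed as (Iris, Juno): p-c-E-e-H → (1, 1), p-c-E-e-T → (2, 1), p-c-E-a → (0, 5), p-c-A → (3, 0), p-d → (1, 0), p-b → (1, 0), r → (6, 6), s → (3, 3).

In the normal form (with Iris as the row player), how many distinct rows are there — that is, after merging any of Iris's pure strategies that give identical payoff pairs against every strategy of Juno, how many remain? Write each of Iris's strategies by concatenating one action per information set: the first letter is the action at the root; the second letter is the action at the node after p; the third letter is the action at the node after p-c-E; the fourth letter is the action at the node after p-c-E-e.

Iris has 36 pure strategies: pceH, pceT, pcaH, pcaT, pdeH, pdeT, pdaH, pdaT, pbeH, pbeT, pbaH, pbaT, rceH, rceT, rcaH, rcaT, rdeH, rdeT, rdaH, rdaT, rbeH, rbeT, rbaH, rbaT, sceH, sceT, scaH, scaT, sdeH, sdeT, sdaH, sdaT, sbeH, sbeT, sbaH, sbaT. Columns: E, A.
{pceH} → row (1,1) (3,0)
{pceT} → row (2,1) (3,0)
{pcaH, pcaT} → row (0,5) (3,0)
{pdeH, pdeT, pdaH, pdaT, pbeH, pbeT, pbaH, pbaT} → row (1,0) (1,0)
{rceH, rceT, rcaH, rcaT, rdeH, rdeT, rdaH, rdaT, rbeH, rbeT, rbaH, rbaT} → row (6,6) (6,6)
{sceH, sceT, scaH, scaT, sdeH, sdeT, sdaH, sdaT, sbeH, sbeT, sbaH, sbaT} → row (3,3) (3,3)
That's 6 distinct rows out of 36 strategies.

6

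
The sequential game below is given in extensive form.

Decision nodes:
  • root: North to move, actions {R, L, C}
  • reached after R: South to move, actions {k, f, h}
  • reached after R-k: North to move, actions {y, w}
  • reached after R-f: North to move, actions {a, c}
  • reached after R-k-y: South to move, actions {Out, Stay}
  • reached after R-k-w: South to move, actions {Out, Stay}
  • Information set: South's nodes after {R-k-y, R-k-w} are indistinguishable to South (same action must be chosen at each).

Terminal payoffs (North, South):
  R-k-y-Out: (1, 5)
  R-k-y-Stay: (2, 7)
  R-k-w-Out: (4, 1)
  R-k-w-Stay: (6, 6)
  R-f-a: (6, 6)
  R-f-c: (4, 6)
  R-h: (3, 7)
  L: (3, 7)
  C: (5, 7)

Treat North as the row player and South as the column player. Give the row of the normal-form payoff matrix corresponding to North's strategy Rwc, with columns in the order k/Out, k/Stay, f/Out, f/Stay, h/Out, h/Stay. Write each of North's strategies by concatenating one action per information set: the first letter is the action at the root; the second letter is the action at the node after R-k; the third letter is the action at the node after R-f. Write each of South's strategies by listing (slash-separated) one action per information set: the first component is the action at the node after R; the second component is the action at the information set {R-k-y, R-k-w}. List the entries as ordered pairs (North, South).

(4,1) (6,6) (4,6) (4,6) (3,7) (3,7)

vs k/Out: North plays R → South plays k at [R] → North plays w at [R-k] → South plays Out at [R-k-w] → (4, 1)
vs k/Stay: North plays R → South plays k at [R] → North plays w at [R-k] → South plays Stay at [R-k-w] → (6, 6)
vs f/Out: North plays R → South plays f at [R] → North plays c at [R-f] → (4, 6)
vs f/Stay: North plays R → South plays f at [R] → North plays c at [R-f] → (4, 6)
vs h/Out: North plays R → South plays h at [R] → (3, 7)
vs h/Stay: North plays R → South plays h at [R] → (3, 7)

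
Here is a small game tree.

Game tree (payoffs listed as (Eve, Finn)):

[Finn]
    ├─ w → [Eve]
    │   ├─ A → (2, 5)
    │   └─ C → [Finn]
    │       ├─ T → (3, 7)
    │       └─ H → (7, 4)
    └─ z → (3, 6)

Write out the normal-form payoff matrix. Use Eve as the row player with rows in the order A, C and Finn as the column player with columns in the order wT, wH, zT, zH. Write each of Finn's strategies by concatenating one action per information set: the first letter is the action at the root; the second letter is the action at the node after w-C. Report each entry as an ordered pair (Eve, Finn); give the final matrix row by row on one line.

Row A: wT→(2,5), wH→(2,5), zT→(3,6), zH→(3,6)
Row C: wT→(3,7), wH→(7,4), zT→(3,6), zH→(3,6)

A: (2,5) (2,5) (3,6) (3,6) | C: (3,7) (7,4) (3,6) (3,6)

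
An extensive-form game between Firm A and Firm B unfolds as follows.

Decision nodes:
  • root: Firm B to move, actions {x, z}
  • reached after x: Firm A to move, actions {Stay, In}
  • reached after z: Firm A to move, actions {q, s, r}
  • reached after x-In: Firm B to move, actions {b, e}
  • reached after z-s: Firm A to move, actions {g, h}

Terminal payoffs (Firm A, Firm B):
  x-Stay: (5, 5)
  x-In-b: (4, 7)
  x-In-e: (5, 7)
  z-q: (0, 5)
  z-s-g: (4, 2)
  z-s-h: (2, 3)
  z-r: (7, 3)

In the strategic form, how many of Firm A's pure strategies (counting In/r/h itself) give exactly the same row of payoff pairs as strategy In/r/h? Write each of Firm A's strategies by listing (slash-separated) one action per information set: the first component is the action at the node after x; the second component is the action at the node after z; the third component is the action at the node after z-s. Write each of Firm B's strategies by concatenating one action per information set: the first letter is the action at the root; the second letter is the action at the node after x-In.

Row for In/r/h (columns xb, xe, zb, ze): (4,7) (5,7) (7,3) (7,3).
Under In/r/h, Firm A's choice at the node after z-s can never be reached regardless of what Firm B does, so varying those choices leaves every outcome unchanged.
Holding the reachable choices fixed and varying the unreachable one freely already gives 2 equivalent strategies.
No other strategy reproduces this row, so those 2 are the full class: In/r/g, In/r/h.

2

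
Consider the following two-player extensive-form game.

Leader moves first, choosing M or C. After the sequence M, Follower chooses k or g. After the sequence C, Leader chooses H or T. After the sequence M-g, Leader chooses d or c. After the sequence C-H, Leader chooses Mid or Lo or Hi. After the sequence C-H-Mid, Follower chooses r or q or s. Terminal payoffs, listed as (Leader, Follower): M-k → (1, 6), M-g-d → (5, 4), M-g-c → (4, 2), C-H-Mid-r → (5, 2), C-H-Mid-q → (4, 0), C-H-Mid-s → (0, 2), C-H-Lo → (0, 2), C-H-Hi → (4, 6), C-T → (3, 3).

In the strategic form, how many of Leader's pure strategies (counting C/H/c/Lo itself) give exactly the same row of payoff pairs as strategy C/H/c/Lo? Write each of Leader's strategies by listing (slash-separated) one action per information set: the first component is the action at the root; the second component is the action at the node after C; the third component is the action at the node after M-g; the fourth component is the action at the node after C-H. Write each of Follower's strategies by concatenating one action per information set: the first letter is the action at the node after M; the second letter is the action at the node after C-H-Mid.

Row for C/H/c/Lo (columns kr, kq, ks, gr, gq, gs): (0,2) (0,2) (0,2) (0,2) (0,2) (0,2).
Under C/H/c/Lo, Leader's choice at the node after M-g can never be reached regardless of what Follower does, so varying those choices leaves every outcome unchanged.
Holding the reachable choices fixed and varying the unreachable one freely already gives 2 equivalent strategies.
No other strategy reproduces this row, so those 2 are the full class: C/H/d/Lo, C/H/c/Lo.

2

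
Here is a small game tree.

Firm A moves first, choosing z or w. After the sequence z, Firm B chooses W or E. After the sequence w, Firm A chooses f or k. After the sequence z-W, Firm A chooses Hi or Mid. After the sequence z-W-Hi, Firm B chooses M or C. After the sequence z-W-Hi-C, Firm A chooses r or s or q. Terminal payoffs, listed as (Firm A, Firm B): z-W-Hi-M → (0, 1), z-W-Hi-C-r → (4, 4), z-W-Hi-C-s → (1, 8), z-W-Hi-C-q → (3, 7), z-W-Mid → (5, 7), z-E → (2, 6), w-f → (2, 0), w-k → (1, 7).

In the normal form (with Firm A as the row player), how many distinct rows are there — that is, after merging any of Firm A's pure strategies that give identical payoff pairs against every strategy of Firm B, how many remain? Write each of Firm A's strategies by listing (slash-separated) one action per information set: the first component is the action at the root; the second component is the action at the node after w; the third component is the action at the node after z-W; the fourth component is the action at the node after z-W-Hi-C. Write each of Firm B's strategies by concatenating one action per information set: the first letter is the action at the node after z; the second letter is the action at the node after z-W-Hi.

Firm A has 24 pure strategies: z/f/Hi/r, z/f/Hi/s, z/f/Hi/q, z/f/Mid/r, z/f/Mid/s, z/f/Mid/q, z/k/Hi/r, z/k/Hi/s, z/k/Hi/q, z/k/Mid/r, z/k/Mid/s, z/k/Mid/q, w/f/Hi/r, w/f/Hi/s, w/f/Hi/q, w/f/Mid/r, w/f/Mid/s, w/f/Mid/q, w/k/Hi/r, w/k/Hi/s, w/k/Hi/q, w/k/Mid/r, w/k/Mid/s, w/k/Mid/q. Columns: WM, WC, EM, EC.
{z/f/Hi/r, z/k/Hi/r} → row (0,1) (4,4) (2,6) (2,6)
{z/f/Hi/s, z/k/Hi/s} → row (0,1) (1,8) (2,6) (2,6)
{z/f/Hi/q, z/k/Hi/q} → row (0,1) (3,7) (2,6) (2,6)
{z/f/Mid/r, z/f/Mid/s, z/f/Mid/q, z/k/Mid/r, z/k/Mid/s, z/k/Mid/q} → row (5,7) (5,7) (2,6) (2,6)
{w/f/Hi/r, w/f/Hi/s, w/f/Hi/q, w/f/Mid/r, w/f/Mid/s, w/f/Mid/q} → row (2,0) (2,0) (2,0) (2,0)
{w/k/Hi/r, w/k/Hi/s, w/k/Hi/q, w/k/Mid/r, w/k/Mid/s, w/k/Mid/q} → row (1,7) (1,7) (1,7) (1,7)
That's 6 distinct rows out of 24 strategies.

6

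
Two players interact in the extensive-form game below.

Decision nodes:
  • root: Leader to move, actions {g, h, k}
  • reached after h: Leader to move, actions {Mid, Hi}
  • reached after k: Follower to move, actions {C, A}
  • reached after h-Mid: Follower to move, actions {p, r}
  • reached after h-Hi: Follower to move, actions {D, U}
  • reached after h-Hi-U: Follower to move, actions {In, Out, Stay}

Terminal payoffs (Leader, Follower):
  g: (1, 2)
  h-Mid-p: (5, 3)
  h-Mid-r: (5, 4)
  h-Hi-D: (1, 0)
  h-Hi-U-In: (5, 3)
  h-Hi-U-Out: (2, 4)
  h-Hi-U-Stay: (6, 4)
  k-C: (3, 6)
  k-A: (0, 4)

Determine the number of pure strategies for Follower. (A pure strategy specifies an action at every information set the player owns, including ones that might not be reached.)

Follower owns the node after k with actions {C, A} — two choices.
Follower owns the node after h-Mid with actions {p, r} — two choices.
Follower owns the node after h-Hi with actions {D, U} — two choices.
Follower owns the node after h-Hi-U with actions {In, Out, Stay} — three choices.
A pure strategy fixes one action at each information set independently, so the count is the product 2 × 2 × 2 × 3 = 24.

24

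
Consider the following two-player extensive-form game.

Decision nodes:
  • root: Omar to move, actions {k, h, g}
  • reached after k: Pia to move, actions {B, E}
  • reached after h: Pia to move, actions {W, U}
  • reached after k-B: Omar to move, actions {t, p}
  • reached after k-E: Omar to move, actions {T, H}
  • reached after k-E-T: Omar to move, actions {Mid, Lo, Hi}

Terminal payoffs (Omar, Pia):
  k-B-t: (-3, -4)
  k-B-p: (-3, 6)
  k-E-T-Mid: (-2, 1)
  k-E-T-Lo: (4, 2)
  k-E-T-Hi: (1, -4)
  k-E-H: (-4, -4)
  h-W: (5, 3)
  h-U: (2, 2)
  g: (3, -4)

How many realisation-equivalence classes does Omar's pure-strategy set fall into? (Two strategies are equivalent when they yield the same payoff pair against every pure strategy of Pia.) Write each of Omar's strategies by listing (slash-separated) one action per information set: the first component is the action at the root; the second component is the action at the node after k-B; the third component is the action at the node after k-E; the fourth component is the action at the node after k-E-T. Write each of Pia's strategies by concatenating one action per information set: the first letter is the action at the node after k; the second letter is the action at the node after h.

10

Omar has 36 pure strategies: k/t/T/Mid, k/t/T/Lo, k/t/T/Hi, k/t/H/Mid, k/t/H/Lo, k/t/H/Hi, k/p/T/Mid, k/p/T/Lo, k/p/T/Hi, k/p/H/Mid, k/p/H/Lo, k/p/H/Hi, h/t/T/Mid, h/t/T/Lo, h/t/T/Hi, h/t/H/Mid, h/t/H/Lo, h/t/H/Hi, h/p/T/Mid, h/p/T/Lo, h/p/T/Hi, h/p/H/Mid, h/p/H/Lo, h/p/H/Hi, g/t/T/Mid, g/t/T/Lo, g/t/T/Hi, g/t/H/Mid, g/t/H/Lo, g/t/H/Hi, g/p/T/Mid, g/p/T/Lo, g/p/T/Hi, g/p/H/Mid, g/p/H/Lo, g/p/H/Hi. Columns: BW, BU, EW, EU.
{k/t/T/Mid} → row (-3,-4) (-3,-4) (-2,1) (-2,1)
{k/t/T/Lo} → row (-3,-4) (-3,-4) (4,2) (4,2)
{k/t/T/Hi} → row (-3,-4) (-3,-4) (1,-4) (1,-4)
{k/t/H/Mid, k/t/H/Lo, k/t/H/Hi} → row (-3,-4) (-3,-4) (-4,-4) (-4,-4)
{k/p/T/Mid} → row (-3,6) (-3,6) (-2,1) (-2,1)
{k/p/T/Lo} → row (-3,6) (-3,6) (4,2) (4,2)
{k/p/T/Hi} → row (-3,6) (-3,6) (1,-4) (1,-4)
{k/p/H/Mid, k/p/H/Lo, k/p/H/Hi} → row (-3,6) (-3,6) (-4,-4) (-4,-4)
{h/t/T/Mid, h/t/T/Lo, h/t/T/Hi, h/t/H/Mid, h/t/H/Lo, h/t/H/Hi, h/p/T/Mid, h/p/T/Lo, h/p/T/Hi, h/p/H/Mid, h/p/H/Lo, h/p/H/Hi} → row (5,3) (2,2) (5,3) (2,2)
{g/t/T/Mid, g/t/T/Lo, g/t/T/Hi, g/t/H/Mid, g/t/H/Lo, g/t/H/Hi, g/p/T/Mid, g/p/T/Lo, g/p/T/Hi, g/p/H/Mid, g/p/H/Lo, g/p/H/Hi} → row (3,-4) (3,-4) (3,-4) (3,-4)
That's 10 distinct rows out of 36 strategies.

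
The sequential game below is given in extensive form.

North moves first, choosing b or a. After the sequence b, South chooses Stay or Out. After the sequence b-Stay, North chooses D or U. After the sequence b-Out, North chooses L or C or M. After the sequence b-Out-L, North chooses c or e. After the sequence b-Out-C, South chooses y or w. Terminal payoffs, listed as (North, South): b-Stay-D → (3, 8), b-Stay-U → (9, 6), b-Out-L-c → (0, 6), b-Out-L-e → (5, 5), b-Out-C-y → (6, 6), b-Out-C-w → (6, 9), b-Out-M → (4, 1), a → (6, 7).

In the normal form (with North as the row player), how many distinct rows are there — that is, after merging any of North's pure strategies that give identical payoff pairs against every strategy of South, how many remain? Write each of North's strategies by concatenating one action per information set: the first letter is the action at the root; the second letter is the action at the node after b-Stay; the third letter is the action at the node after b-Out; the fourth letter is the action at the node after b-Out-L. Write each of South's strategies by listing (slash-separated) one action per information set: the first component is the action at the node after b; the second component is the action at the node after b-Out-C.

9

North has 24 pure strategies: bDLc, bDLe, bDCc, bDCe, bDMc, bDMe, bULc, bULe, bUCc, bUCe, bUMc, bUMe, aDLc, aDLe, aDCc, aDCe, aDMc, aDMe, aULc, aULe, aUCc, aUCe, aUMc, aUMe. Columns: Stay/y, Stay/w, Out/y, Out/w.
{bDLc} → row (3,8) (3,8) (0,6) (0,6)
{bDLe} → row (3,8) (3,8) (5,5) (5,5)
{bDCc, bDCe} → row (3,8) (3,8) (6,6) (6,9)
{bDMc, bDMe} → row (3,8) (3,8) (4,1) (4,1)
{bULc} → row (9,6) (9,6) (0,6) (0,6)
{bULe} → row (9,6) (9,6) (5,5) (5,5)
{bUCc, bUCe} → row (9,6) (9,6) (6,6) (6,9)
{bUMc, bUMe} → row (9,6) (9,6) (4,1) (4,1)
{aDLc, aDLe, aDCc, aDCe, aDMc, aDMe, aULc, aULe, aUCc, aUCe, aUMc, aUMe} → row (6,7) (6,7) (6,7) (6,7)
That's 9 distinct rows out of 24 strategies.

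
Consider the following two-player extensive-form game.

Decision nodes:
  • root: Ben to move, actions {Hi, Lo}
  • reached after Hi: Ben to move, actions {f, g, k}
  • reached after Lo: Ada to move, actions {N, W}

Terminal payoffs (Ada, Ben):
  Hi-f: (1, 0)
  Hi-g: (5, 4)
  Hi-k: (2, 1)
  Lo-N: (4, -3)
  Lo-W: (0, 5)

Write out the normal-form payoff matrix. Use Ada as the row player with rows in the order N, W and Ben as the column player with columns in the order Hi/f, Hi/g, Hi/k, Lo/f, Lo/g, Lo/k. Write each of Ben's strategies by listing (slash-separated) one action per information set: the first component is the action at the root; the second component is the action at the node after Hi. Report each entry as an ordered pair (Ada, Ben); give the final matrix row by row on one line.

         Hi/f     Hi/g     Hi/k     Lo/f     Lo/g     Lo/k
   N    (1,0)    (5,4)    (2,1)   (4,-3)   (4,-3)   (4,-3)
   W    (1,0)    (5,4)    (2,1)    (0,5)    (0,5)    (0,5)

N: (1,0) (5,4) (2,1) (4,-3) (4,-3) (4,-3) | W: (1,0) (5,4) (2,1) (0,5) (0,5) (0,5)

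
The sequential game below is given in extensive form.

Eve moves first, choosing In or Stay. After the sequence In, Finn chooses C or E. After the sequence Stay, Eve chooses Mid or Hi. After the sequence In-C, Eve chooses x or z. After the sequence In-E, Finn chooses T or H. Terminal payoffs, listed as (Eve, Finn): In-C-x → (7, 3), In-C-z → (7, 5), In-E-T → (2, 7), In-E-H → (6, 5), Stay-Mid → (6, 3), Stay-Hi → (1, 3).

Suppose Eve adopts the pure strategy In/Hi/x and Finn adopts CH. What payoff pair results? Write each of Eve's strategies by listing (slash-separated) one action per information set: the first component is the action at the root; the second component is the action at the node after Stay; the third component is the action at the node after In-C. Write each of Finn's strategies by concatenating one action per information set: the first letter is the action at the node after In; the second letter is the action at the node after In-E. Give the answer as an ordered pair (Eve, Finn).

Trace the play path from the root:
  Eve plays In
  Finn plays C at [In]
  Eve plays x at [In-C]
→ terminal payoff (7, 3).
(Eve's choice at the node after Stay is never reached on this path, so it doesn't affect the outcome.)

(7, 3)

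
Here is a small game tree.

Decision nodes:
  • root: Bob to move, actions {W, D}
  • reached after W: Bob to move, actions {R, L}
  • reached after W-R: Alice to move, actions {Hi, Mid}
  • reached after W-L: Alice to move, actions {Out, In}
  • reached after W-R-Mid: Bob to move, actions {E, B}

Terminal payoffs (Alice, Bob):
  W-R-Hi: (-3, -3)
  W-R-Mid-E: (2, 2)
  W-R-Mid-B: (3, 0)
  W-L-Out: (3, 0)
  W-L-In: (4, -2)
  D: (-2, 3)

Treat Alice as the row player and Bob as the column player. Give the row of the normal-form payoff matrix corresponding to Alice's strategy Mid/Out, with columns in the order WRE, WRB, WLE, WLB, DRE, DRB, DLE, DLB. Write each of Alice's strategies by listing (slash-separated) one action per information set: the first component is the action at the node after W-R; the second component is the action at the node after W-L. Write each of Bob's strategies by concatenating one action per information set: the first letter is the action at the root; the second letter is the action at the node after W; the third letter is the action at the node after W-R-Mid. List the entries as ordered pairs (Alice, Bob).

vs WRE: Bob plays W → Bob plays R at [W] → Alice plays Mid at [W-R] → Bob plays E at [W-R-Mid] → (2, 2)
vs WRB: Bob plays W → Bob plays R at [W] → Alice plays Mid at [W-R] → Bob plays B at [W-R-Mid] → (3, 0)
vs WLE: Bob plays W → Bob plays L at [W] → Alice plays Out at [W-L] → (3, 0)
vs WLB: Bob plays W → Bob plays L at [W] → Alice plays Out at [W-L] → (3, 0)
vs DRE: Bob plays D → (-2, 3)
vs DRB: Bob plays D → (-2, 3)
vs DLE: Bob plays D → (-2, 3)
vs DLB: Bob plays D → (-2, 3)

(2,2) (3,0) (3,0) (3,0) (-2,3) (-2,3) (-2,3) (-2,3)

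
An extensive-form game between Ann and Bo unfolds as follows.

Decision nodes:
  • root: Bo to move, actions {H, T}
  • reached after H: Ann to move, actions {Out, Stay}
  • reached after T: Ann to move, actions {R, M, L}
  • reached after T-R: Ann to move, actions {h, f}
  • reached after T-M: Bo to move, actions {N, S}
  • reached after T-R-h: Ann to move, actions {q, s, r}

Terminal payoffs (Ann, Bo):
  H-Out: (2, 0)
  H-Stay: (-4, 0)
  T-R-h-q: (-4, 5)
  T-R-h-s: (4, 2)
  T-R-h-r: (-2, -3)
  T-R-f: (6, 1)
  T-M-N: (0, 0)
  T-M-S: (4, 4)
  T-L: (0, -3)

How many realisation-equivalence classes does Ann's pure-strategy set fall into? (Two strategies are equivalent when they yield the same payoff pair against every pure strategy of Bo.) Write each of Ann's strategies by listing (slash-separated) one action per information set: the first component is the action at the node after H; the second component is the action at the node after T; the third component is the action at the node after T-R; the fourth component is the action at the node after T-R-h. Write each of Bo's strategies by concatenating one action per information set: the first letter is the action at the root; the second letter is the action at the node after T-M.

Ann has 36 pure strategies: Out/R/h/q, Out/R/h/s, Out/R/h/r, Out/R/f/q, Out/R/f/s, Out/R/f/r, Out/M/h/q, Out/M/h/s, Out/M/h/r, Out/M/f/q, Out/M/f/s, Out/M/f/r, Out/L/h/q, Out/L/h/s, Out/L/h/r, Out/L/f/q, Out/L/f/s, Out/L/f/r, Stay/R/h/q, Stay/R/h/s, Stay/R/h/r, Stay/R/f/q, Stay/R/f/s, Stay/R/f/r, Stay/M/h/q, Stay/M/h/s, Stay/M/h/r, Stay/M/f/q, Stay/M/f/s, Stay/M/f/r, Stay/L/h/q, Stay/L/h/s, Stay/L/h/r, Stay/L/f/q, Stay/L/f/s, Stay/L/f/r. Columns: HN, HS, TN, TS.
{Out/R/h/q} → row (2,0) (2,0) (-4,5) (-4,5)
{Out/R/h/s} → row (2,0) (2,0) (4,2) (4,2)
{Out/R/h/r} → row (2,0) (2,0) (-2,-3) (-2,-3)
{Out/R/f/q, Out/R/f/s, Out/R/f/r} → row (2,0) (2,0) (6,1) (6,1)
{Out/M/h/q, Out/M/h/s, Out/M/h/r, Out/M/f/q, Out/M/f/s, Out/M/f/r} → row (2,0) (2,0) (0,0) (4,4)
{Out/L/h/q, Out/L/h/s, Out/L/h/r, Out/L/f/q, Out/L/f/s, Out/L/f/r} → row (2,0) (2,0) (0,-3) (0,-3)
{Stay/R/h/q} → row (-4,0) (-4,0) (-4,5) (-4,5)
{Stay/R/h/s} → row (-4,0) (-4,0) (4,2) (4,2)
{Stay/R/h/r} → row (-4,0) (-4,0) (-2,-3) (-2,-3)
{Stay/R/f/q, Stay/R/f/s, Stay/R/f/r} → row (-4,0) (-4,0) (6,1) (6,1)
{Stay/M/h/q, Stay/M/h/s, Stay/M/h/r, Stay/M/f/q, Stay/M/f/s, Stay/M/f/r} → row (-4,0) (-4,0) (0,0) (4,4)
{Stay/L/h/q, Stay/L/h/s, Stay/L/h/r, Stay/L/f/q, Stay/L/f/s, Stay/L/f/r} → row (-4,0) (-4,0) (0,-3) (0,-3)
That's 12 distinct rows out of 36 strategies.

12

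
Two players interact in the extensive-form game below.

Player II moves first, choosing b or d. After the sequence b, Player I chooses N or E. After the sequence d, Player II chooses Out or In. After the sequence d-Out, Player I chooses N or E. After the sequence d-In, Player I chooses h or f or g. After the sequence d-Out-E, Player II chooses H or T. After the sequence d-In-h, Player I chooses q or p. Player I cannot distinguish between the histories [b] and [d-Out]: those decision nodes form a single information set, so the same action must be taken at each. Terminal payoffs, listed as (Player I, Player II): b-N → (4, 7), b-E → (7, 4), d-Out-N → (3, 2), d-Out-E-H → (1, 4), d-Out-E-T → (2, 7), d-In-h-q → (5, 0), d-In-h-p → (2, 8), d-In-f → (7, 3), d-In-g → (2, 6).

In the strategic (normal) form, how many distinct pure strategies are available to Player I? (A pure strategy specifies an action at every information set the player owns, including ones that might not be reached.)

12

Player I owns the information set {b, d-Out} with actions {N, E} — two choices.
Player I owns the node after d-In with actions {h, f, g} — three choices.
Player I owns the node after d-In-h with actions {q, p} — two choices.
A pure strategy fixes one action at each information set independently, so the count is the product 2 × 3 × 2 = 12.
(For reference, Player II has 8 pure strategies, giving a 12×8 normal-form matrix.)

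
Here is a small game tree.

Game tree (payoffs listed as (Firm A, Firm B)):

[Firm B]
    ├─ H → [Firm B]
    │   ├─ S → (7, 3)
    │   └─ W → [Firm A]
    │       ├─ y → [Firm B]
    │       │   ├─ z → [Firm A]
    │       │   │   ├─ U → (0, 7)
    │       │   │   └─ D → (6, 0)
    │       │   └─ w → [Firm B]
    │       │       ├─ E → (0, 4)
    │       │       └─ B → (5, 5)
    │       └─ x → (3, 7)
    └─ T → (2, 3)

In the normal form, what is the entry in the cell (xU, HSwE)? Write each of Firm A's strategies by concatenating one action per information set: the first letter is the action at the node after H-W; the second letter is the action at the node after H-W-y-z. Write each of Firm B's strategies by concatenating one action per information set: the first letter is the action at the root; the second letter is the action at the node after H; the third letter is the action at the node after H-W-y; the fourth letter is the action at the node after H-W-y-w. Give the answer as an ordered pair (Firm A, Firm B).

(7, 3)

Trace the play path from the root:
  Firm B plays H
  Firm B plays S at [H]
→ terminal payoff (7, 3).
(Firm A's choice at the node after H-W is never reached on this path, so it doesn't affect the outcome.)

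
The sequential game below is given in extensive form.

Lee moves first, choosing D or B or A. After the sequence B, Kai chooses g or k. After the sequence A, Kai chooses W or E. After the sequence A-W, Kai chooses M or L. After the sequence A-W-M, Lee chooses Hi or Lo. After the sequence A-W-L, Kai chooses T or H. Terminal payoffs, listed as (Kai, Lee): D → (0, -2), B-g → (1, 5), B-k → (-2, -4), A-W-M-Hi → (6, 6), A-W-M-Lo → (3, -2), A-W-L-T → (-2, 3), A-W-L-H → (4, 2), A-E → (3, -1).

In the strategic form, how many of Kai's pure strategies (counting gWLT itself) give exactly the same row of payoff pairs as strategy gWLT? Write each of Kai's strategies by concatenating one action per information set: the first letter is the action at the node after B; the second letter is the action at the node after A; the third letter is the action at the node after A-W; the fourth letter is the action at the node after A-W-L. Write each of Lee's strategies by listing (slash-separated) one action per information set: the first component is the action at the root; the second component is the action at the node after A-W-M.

Row for gWLT (columns D/Hi, D/Lo, B/Hi, B/Lo, A/Hi, A/Lo): (0,-2) (0,-2) (1,5) (1,5) (-2,3) (-2,3).
Every one of Kai's information sets is on the play path for some reply by Lee when Kai follows gWLT.
Changing the action at any of them therefore changes at least one column, so only gWLT itself gives this row.

1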